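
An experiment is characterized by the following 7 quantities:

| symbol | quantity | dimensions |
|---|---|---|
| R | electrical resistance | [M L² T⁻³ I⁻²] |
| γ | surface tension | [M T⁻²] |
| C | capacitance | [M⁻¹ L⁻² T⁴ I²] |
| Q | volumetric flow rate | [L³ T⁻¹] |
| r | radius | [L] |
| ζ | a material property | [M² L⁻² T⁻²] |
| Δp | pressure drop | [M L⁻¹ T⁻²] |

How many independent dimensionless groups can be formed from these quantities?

3

There are 7 variables and 4 base dimensions (M, L, T, I).
The dimension matrix has rank 4.
Independent dimensionless groups: 7 − 4 = 3.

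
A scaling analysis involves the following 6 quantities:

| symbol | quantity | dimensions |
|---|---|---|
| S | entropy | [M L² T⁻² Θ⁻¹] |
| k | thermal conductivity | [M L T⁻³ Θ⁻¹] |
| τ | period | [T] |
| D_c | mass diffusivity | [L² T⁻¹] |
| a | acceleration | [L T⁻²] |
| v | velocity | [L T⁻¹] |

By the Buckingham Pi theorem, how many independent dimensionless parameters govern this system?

3

There are 6 variables and 4 base dimensions (M, L, T, Θ).
The dimension matrix has rank 3 (less than 4: the dimension vectors are linearly dependent).
Independent dimensionless groups: 6 − 3 = 3.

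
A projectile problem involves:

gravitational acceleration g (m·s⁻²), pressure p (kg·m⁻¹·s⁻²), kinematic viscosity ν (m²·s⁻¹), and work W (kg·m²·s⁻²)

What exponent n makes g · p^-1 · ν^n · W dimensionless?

-2

Balance the L exponent: (2)·n from ν, plus (1) − (-1) + (2) = 4 from the rest, must sum to zero.
2n + 4 = 0, so n = -2.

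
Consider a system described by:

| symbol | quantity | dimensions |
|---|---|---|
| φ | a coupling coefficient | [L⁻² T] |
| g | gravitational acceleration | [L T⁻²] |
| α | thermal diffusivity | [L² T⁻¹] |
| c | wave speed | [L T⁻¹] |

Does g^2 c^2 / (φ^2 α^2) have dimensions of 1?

no

Sum the exponent of each base dimension across the product:
  L: −2·[φ]_L + 2·[g]_L − 2·[α]_L + 2·[c]_L = −2·(-2) + 2·(1) − 2·(2) + 2·(1) = 4
  T: −2·[φ]_T + 2·[g]_T − 2·[α]_T + 2·[c]_T = −2·(1) + 2·(-2) − 2·(-1) + 2·(-1) = -6
Net dimensions [L⁴ T⁻⁶] ≠ [1] — not dimensionless.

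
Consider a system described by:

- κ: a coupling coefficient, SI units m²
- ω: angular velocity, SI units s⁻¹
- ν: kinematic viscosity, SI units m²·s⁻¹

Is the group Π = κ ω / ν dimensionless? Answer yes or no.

yes

Sum the exponent of each base dimension across the product:
  M: [κ]_M + [ω]_M − [ν]_M = (0) + (0) − (0) = 0
  L: [κ]_L + [ω]_L − [ν]_L = (2) + (0) − (2) = 0
  T: [κ]_T + [ω]_T − [ν]_T = (0) + (-1) − (-1) = 0
All base exponents vanish — dimensionless.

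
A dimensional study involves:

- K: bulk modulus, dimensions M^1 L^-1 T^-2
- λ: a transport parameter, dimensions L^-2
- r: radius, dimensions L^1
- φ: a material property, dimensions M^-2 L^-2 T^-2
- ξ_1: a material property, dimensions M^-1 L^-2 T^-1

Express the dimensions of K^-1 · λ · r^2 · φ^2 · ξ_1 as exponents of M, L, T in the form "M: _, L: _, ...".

Collect each base-dimension exponent across the product:
  M: −(1) + (0) + 2·(0) + 2·(-2) + (-1) = -6
  L: −(-1) + (-2) + 2·(1) + 2·(-2) + (-2) = -5
  T: −(-2) + (0) + 2·(0) + 2·(-2) + (-1) = -3
So the dimensions are [M⁻⁶ L⁻⁵ T⁻³].

M: -6, L: -5, T: -3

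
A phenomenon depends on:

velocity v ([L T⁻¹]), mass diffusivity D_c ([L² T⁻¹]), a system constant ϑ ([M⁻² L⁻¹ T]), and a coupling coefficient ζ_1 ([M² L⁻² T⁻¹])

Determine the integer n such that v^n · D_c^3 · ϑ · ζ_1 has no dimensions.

Balance the L exponent: (1)·n from v, plus 3·(2) + (-1) + (-2) = 3 from the rest, must sum to zero.
n + 3 = 0, so n = -3.

-3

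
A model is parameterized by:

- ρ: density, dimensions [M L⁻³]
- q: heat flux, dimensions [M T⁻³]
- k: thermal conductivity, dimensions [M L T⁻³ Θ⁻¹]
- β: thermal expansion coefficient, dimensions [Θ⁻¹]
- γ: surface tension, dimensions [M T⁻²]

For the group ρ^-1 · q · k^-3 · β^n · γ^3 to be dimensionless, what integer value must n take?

3

Balance the Θ exponent: (-1)·n from β, plus −(0) + (0) − 3·(-1) + 3·(0) = 3 from the rest, must sum to zero.
−n + 3 = 0, so n = 3.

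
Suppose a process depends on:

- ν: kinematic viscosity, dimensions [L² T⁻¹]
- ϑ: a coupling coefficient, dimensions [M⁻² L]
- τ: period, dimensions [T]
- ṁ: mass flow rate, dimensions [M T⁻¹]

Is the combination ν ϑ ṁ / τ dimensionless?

no

Sum the exponent of each base dimension across the product:
  M: [ν]_M + [ϑ]_M − [τ]_M + [ṁ]_M = (0) + (-2) − (0) + (1) = -1
  L: [ν]_L + [ϑ]_L − [τ]_L + [ṁ]_L = (2) + (1) − (0) + (0) = 3
  T: [ν]_T + [ϑ]_T − [τ]_T + [ṁ]_T = (-1) + (0) − (1) + (-1) = -3
Net dimensions [M⁻¹ L³ T⁻³] ≠ [1] — not dimensionless.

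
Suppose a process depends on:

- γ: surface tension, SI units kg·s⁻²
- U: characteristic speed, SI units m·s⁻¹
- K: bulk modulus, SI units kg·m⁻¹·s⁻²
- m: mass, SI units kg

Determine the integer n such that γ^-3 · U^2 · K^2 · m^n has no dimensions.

1

Balance the M exponent: (1)·n from m, plus −3·(1) + 2·(0) + 2·(1) = -1 from the rest, must sum to zero.
n − 1 = 0, so n = 1.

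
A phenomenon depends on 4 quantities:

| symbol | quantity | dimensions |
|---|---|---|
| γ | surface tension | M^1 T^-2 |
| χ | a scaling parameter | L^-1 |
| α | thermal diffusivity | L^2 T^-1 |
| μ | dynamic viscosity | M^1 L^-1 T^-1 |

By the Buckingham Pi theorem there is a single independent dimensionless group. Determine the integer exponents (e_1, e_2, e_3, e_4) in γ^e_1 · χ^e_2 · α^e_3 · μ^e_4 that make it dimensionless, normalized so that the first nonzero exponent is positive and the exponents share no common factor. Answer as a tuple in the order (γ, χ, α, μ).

(1, -1, -1, -1)

M: e_1·(1) + e_2·(0) + e_3·(0) + e_4·(1) = 0
L: e_1·(0) + e_2·(-1) + e_3·(2) + e_4·(-1) = 0
T: e_1·(-2) + e_2·(0) + e_3·(-1) + e_4·(-1) = 0
Solving this homogeneous linear system for the smallest-integer solution (first nonzero entry positive) gives (1, -1, -1, -1).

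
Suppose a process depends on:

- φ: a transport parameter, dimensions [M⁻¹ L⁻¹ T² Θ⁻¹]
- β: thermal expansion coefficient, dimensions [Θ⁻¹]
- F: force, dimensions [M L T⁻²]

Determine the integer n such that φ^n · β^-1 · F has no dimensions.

Balance the M exponent: (-1)·n from φ, plus −(0) + (1) = 1 from the rest, must sum to zero.
−n + 1 = 0, so n = 1.

1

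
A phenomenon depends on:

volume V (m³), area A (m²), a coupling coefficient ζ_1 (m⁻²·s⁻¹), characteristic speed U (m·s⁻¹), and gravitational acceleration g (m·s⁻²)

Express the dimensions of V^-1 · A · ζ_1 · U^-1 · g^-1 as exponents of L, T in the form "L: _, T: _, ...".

Collect each base-dimension exponent across the product:
  L: −(3) + (2) + (-2) − (1) − (1) = -5
  T: −(0) + (0) + (-1) − (-1) − (-2) = 2
So the dimensions are [L⁻⁵ T²].

L: -5, T: 2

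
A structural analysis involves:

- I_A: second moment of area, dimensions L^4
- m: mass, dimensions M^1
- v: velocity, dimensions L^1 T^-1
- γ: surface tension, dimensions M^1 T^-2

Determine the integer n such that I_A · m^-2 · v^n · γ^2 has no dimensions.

-4

Balance the L exponent: (1)·n from v, plus (4) − 2·(0) + 2·(0) = 4 from the rest, must sum to zero.
n + 4 = 0, so n = -4.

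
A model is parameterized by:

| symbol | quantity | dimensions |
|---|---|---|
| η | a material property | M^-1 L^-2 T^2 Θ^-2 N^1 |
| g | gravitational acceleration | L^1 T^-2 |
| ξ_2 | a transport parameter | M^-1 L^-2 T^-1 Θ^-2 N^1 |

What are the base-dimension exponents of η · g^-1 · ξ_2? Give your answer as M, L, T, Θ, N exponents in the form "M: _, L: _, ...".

Collect each base-dimension exponent across the product:
  M: (-1) − (0) + (-1) = -2
  L: (-2) − (1) + (-2) = -5
  T: (2) − (-2) + (-1) = 3
  Θ: (-2) − (0) + (-2) = -4
  N: (1) − (0) + (1) = 2
So the dimensions are [M⁻² L⁻⁵ T³ Θ⁻⁴ N²].

M: -2, L: -5, T: 3, Θ: -4, N: 2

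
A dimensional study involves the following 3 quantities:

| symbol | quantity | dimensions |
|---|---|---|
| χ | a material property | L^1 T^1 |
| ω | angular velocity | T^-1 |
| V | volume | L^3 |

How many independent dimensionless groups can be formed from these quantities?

1

There are 3 variables and 2 base dimensions (L, T).
The dimension matrix has rank 2.
Independent dimensionless groups: 3 − 2 = 1.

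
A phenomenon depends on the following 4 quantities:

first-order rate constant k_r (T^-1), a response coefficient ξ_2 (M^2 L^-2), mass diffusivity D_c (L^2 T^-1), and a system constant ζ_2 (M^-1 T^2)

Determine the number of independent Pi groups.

1

There are 4 variables and 3 base dimensions (M, L, T).
The dimension matrix has rank 3.
Independent dimensionless groups: 4 − 3 = 1.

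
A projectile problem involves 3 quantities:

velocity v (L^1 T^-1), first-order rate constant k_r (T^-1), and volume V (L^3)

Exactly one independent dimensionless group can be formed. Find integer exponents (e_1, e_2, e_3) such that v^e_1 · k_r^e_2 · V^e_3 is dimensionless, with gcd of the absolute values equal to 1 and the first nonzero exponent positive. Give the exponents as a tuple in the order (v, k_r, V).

(3, -3, -1)

L: e_1·(1) + e_2·(0) + e_3·(3) = 0
T: e_1·(-1) + e_2·(-1) + e_3·(0) = 0
Solving this homogeneous linear system for the smallest-integer solution (first nonzero entry positive) gives (3, -3, -1).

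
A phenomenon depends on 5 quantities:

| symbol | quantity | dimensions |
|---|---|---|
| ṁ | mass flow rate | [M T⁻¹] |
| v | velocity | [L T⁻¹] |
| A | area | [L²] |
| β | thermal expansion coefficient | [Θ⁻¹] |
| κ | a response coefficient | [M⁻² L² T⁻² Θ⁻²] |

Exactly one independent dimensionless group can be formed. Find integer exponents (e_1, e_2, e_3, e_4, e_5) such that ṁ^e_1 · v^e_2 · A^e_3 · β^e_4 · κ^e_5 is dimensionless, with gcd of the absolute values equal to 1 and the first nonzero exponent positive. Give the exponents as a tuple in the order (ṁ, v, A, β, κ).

(2, -4, 1, -2, 1)

M: e_1·(1) + e_2·(0) + e_3·(0) + e_4·(0) + e_5·(-2) = 0
L: e_1·(0) + e_2·(1) + e_3·(2) + e_4·(0) + e_5·(2) = 0
T: e_1·(-1) + e_2·(-1) + e_3·(0) + e_4·(0) + e_5·(-2) = 0
Θ: e_1·(0) + e_2·(0) + e_3·(0) + e_4·(-1) + e_5·(-2) = 0
Solving this homogeneous linear system for the smallest-integer solution (first nonzero entry positive) gives (2, -4, 1, -2, 1).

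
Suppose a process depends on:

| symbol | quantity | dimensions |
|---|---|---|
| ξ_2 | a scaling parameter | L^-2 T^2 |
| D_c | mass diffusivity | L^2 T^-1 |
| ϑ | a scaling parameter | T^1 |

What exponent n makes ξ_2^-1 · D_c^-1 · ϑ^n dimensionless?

1

Balance the T exponent: (1)·n from ϑ, plus −(2) − (-1) = -1 from the rest, must sum to zero.
n − 1 = 0, so n = 1.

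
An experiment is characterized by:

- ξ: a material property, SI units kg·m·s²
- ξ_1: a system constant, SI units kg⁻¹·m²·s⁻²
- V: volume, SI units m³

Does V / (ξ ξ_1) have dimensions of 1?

yes

Sum the exponent of each base dimension across the product:
  M: −[ξ]_M − [ξ_1]_M + [V]_M = −(1) − (-1) + (0) = 0
  L: −[ξ]_L − [ξ_1]_L + [V]_L = −(1) − (2) + (3) = 0
  T: −[ξ]_T − [ξ_1]_T + [V]_T = −(2) − (-2) + (0) = 0
All base exponents vanish — dimensionless.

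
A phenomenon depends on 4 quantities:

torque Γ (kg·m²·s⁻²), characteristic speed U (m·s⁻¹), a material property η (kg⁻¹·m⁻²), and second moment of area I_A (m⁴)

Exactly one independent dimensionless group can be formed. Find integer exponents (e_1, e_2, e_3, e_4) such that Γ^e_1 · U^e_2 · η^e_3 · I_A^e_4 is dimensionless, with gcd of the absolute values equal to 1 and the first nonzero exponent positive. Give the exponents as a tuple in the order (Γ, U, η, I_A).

M: e_1·(1) + e_2·(0) + e_3·(-1) + e_4·(0) = 0
L: e_1·(2) + e_2·(1) + e_3·(-2) + e_4·(4) = 0
T: e_1·(-2) + e_2·(-1) + e_3·(0) + e_4·(0) = 0
Solving this homogeneous linear system for the smallest-integer solution (first nonzero entry positive) gives (2, -4, 2, 1).

(2, -4, 2, 1)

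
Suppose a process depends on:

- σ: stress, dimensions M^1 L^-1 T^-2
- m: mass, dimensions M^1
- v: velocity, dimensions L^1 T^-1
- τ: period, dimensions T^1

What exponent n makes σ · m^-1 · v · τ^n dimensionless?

3

Balance the T exponent: (1)·n from τ, plus (-2) − (0) + (-1) = -3 from the rest, must sum to zero.
n − 3 = 0, so n = 3.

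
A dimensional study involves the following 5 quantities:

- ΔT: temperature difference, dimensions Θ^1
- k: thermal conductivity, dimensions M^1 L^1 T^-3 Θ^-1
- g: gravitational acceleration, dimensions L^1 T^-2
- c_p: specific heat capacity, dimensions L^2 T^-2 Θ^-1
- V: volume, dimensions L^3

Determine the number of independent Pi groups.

1

There are 5 variables and 4 base dimensions (M, L, T, Θ).
The dimension matrix has rank 4.
Independent dimensionless groups: 5 − 4 = 1.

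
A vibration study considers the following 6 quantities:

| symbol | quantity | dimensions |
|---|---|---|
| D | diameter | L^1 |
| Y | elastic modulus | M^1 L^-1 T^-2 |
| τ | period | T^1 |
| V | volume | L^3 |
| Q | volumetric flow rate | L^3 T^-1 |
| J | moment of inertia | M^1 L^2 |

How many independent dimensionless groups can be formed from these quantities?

3

There are 6 variables and 3 base dimensions (M, L, T).
The dimension matrix has rank 3.
Independent dimensionless groups: 6 − 3 = 3.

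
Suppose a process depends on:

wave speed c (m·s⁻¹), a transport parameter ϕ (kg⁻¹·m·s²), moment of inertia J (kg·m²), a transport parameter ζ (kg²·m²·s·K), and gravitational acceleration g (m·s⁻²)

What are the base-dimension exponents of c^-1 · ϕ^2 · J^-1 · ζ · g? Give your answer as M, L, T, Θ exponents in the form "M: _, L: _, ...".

Collect each base-dimension exponent across the product:
  M: −(0) + 2·(-1) − (1) + (2) + (0) = -1
  L: −(1) + 2·(1) − (2) + (2) + (1) = 2
  T: −(-1) + 2·(2) − (0) + (1) + (-2) = 4
  Θ: −(0) + 2·(0) − (0) + (1) + (0) = 1
So the dimensions are [M⁻¹ L² T⁴ Θ].

M: -1, L: 2, T: 4, Θ: 1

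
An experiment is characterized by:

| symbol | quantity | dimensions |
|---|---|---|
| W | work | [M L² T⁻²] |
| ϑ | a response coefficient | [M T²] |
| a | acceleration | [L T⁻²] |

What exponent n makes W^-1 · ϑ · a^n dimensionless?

2

Balance the L exponent: (1)·n from a, plus −(2) + (0) = -2 from the rest, must sum to zero.
n − 2 = 0, so n = 2.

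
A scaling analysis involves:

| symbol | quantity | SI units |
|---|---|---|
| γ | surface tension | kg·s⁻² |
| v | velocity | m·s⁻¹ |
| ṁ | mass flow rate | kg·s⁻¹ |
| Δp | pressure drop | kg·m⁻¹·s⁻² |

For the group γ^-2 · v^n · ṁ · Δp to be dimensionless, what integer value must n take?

Balance the L exponent: (1)·n from v, plus −2·(0) + (0) + (-1) = -1 from the rest, must sum to zero.
n − 1 = 0, so n = 1.

1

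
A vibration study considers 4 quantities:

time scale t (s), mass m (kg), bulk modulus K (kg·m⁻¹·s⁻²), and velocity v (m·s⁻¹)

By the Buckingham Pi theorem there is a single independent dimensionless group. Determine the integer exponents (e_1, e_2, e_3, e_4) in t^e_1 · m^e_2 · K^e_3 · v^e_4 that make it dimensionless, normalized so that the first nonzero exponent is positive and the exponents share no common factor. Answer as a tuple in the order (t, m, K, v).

M: e_1·(0) + e_2·(1) + e_3·(1) + e_4·(0) = 0
L: e_1·(0) + e_2·(0) + e_3·(-1) + e_4·(1) = 0
T: e_1·(1) + e_2·(0) + e_3·(-2) + e_4·(-1) = 0
Solving this homogeneous linear system for the smallest-integer solution (first nonzero entry positive) gives (3, -1, 1, 1).

(3, -1, 1, 1)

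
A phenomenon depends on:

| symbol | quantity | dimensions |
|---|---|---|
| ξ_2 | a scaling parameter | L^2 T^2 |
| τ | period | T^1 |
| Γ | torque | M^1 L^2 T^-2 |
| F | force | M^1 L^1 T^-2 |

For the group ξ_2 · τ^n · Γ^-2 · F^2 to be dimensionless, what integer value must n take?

-2

Balance the T exponent: (1)·n from τ, plus (2) − 2·(-2) + 2·(-2) = 2 from the rest, must sum to zero.
n + 2 = 0, so n = -2.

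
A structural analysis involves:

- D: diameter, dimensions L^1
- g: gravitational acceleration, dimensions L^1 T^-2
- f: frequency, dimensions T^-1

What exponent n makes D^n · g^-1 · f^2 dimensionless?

Balance the L exponent: (1)·n from D, plus −(1) + 2·(0) = -1 from the rest, must sum to zero.
n − 1 = 0, so n = 1.

1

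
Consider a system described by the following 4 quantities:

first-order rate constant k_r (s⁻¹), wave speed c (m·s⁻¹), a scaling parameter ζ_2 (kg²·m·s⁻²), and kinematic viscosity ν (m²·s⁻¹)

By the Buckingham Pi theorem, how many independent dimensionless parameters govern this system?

There are 4 variables and 3 base dimensions (M, L, T).
The dimension matrix has rank 3.
Independent dimensionless groups: 4 − 3 = 1.

1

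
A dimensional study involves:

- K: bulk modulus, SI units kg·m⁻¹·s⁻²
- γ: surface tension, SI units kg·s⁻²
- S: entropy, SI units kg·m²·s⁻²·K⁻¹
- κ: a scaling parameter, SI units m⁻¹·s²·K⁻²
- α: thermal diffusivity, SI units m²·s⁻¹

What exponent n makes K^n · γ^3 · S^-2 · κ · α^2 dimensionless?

Balance the M exponent: (1)·n from K, plus 3·(1) − 2·(1) + (0) + 2·(0) = 1 from the rest, must sum to zero.
n + 1 = 0, so n = -1.

-1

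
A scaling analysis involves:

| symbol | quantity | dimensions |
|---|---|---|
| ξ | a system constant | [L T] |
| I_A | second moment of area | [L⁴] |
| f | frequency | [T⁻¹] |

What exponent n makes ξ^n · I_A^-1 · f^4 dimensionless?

4

Balance the L exponent: (1)·n from ξ, plus −(4) + 4·(0) = -4 from the rest, must sum to zero.
n − 4 = 0, so n = 4.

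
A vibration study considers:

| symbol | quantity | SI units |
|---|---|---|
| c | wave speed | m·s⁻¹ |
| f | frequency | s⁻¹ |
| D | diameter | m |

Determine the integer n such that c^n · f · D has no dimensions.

-1

Balance the L exponent: (1)·n from c, plus (0) + (1) = 1 from the rest, must sum to zero.
n + 1 = 0, so n = -1.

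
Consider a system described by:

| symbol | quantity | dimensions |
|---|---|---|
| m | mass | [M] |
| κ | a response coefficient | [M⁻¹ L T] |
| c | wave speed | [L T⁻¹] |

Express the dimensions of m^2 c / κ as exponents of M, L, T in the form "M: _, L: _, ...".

Collect each base-dimension exponent across the product:
  M: 2·(1) − (-1) + (0) = 3
  L: 2·(0) − (1) + (1) = 0
  T: 2·(0) − (1) + (-1) = -2
So the dimensions are [M³ T⁻²].

M: 3, L: 0, T: -2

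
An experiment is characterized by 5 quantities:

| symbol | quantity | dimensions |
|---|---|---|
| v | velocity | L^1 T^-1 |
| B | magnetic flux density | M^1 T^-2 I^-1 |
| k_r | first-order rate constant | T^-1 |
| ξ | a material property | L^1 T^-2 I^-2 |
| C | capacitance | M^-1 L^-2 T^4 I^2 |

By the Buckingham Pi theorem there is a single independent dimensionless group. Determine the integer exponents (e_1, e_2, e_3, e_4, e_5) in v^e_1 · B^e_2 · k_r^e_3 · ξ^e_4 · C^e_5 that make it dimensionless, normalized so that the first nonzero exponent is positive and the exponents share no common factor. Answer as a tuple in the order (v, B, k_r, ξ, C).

M: e_1·(0) + e_2·(1) + e_3·(0) + e_4·(0) + e_5·(-1) = 0
L: e_1·(1) + e_2·(0) + e_3·(0) + e_4·(1) + e_5·(-2) = 0
T: e_1·(-1) + e_2·(-2) + e_3·(-1) + e_4·(-2) + e_5·(4) = 0
I: e_1·(0) + e_2·(-1) + e_3·(0) + e_4·(-2) + e_5·(2) = 0
Solving this homogeneous linear system for the smallest-integer solution (first nonzero entry positive) gives (3, 2, -1, 1, 2).

(3, 2, -1, 1, 2)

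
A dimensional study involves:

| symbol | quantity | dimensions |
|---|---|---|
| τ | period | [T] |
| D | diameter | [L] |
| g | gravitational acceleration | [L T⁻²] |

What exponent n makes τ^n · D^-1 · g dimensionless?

Balance the T exponent: (1)·n from τ, plus −(0) + (-2) = -2 from the rest, must sum to zero.
n − 2 = 0, so n = 2.

2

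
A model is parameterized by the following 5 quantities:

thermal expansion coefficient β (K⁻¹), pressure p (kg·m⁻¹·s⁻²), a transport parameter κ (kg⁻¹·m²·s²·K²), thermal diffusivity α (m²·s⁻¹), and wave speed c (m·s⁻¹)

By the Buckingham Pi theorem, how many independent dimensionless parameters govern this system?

There are 5 variables and 4 base dimensions (M, L, T, Θ).
The dimension matrix has rank 4.
Independent dimensionless groups: 5 − 4 = 1.

1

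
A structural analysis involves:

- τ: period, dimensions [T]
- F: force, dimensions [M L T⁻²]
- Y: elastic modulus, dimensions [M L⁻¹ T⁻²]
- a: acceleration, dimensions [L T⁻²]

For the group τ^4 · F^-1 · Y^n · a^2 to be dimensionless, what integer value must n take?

Balance the M exponent: (1)·n from Y, plus 4·(0) − (1) + 2·(0) = -1 from the rest, must sum to zero.
n − 1 = 0, so n = 1.

1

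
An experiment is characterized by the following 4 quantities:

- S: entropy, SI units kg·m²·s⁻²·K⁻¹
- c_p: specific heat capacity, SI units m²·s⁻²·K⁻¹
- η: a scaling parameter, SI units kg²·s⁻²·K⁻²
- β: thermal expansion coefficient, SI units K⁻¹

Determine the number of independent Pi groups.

There are 4 variables and 4 base dimensions (M, L, T, Θ).
The dimension matrix has rank 4.
Independent dimensionless groups: 4 − 4 = 0.

0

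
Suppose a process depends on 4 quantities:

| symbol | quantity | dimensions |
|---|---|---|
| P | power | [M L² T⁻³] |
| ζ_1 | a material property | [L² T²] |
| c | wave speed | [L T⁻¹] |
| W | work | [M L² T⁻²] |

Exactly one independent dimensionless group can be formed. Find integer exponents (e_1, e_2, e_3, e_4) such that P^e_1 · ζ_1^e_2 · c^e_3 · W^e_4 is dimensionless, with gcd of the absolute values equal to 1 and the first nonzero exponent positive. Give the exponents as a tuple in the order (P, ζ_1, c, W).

(4, 1, -2, -4)

M: e_1·(1) + e_2·(0) + e_3·(0) + e_4·(1) = 0
L: e_1·(2) + e_2·(2) + e_3·(1) + e_4·(2) = 0
T: e_1·(-3) + e_2·(2) + e_3·(-1) + e_4·(-2) = 0
Solving this homogeneous linear system for the smallest-integer solution (first nonzero entry positive) gives (4, 1, -2, -4).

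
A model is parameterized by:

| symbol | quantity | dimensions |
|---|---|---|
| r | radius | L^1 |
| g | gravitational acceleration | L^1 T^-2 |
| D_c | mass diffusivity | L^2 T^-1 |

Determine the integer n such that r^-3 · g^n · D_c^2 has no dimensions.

Balance the L exponent: (1)·n from g, plus −3·(1) + 2·(2) = 1 from the rest, must sum to zero.
n + 1 = 0, so n = -1.

-1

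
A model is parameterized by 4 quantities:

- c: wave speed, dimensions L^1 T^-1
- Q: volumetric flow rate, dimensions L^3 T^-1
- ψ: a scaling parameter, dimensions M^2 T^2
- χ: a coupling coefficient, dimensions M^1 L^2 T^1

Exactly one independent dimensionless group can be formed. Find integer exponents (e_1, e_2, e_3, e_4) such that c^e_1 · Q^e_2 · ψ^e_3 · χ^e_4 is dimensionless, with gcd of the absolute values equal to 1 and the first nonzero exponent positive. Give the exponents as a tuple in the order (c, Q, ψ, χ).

(2, -2, -1, 2)

M: e_1·(0) + e_2·(0) + e_3·(2) + e_4·(1) = 0
L: e_1·(1) + e_2·(3) + e_3·(0) + e_4·(2) = 0
T: e_1·(-1) + e_2·(-1) + e_3·(2) + e_4·(1) = 0
Solving this homogeneous linear system for the smallest-integer solution (first nonzero entry positive) gives (2, -2, -1, 2).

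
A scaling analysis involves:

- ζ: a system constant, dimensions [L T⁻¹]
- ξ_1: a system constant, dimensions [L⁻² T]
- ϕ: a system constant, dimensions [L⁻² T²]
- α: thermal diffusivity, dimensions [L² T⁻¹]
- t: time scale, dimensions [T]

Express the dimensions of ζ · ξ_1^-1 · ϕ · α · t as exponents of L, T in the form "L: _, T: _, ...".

Collect each base-dimension exponent across the product:
  L: (1) − (-2) + (-2) + (2) + (0) = 3
  T: (-1) − (1) + (2) + (-1) + (1) = 0
So the dimensions are [L³].

L: 3, T: 0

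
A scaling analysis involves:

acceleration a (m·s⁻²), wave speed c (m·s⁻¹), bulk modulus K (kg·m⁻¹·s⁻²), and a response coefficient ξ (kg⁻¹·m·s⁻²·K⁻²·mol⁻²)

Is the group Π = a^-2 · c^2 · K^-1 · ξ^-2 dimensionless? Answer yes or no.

no

Sum the exponent of each base dimension across the product:
  M: −2·[a]_M + 2·[c]_M − [K]_M − 2·[ξ]_M = −2·(0) + 2·(0) − (1) − 2·(-1) = 1
  L: −2·[a]_L + 2·[c]_L − [K]_L − 2·[ξ]_L = −2·(1) + 2·(1) − (-1) − 2·(1) = -1
  T: −2·[a]_T + 2·[c]_T − [K]_T − 2·[ξ]_T = −2·(-2) + 2·(-1) − (-2) − 2·(-2) = 8
  Θ: −2·[a]_Θ + 2·[c]_Θ − [K]_Θ − 2·[ξ]_Θ = −2·(0) + 2·(0) − (0) − 2·(-2) = 4
  N: −2·[a]_N + 2·[c]_N − [K]_N − 2·[ξ]_N = −2·(0) + 2·(0) − (0) − 2·(-2) = 4
Net dimensions [M L⁻¹ T⁸ Θ⁴ N⁴] ≠ [1] — not dimensionless.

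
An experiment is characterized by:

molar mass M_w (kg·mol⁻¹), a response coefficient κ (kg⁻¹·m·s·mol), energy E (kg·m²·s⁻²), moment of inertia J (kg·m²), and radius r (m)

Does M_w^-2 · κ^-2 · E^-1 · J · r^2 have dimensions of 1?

yes

Sum the exponent of each base dimension across the product:
  M: −2·[M_w]_M − 2·[κ]_M − [E]_M + [J]_M + 2·[r]_M = −2·(1) − 2·(-1) − (1) + (1) + 2·(0) = 0
  L: −2·[M_w]_L − 2·[κ]_L − [E]_L + [J]_L + 2·[r]_L = −2·(0) − 2·(1) − (2) + (2) + 2·(1) = 0
  T: −2·[M_w]_T − 2·[κ]_T − [E]_T + [J]_T + 2·[r]_T = −2·(0) − 2·(1) − (-2) + (0) + 2·(0) = 0
  N: −2·[M_w]_N − 2·[κ]_N − [E]_N + [J]_N + 2·[r]_N = −2·(-1) − 2·(1) − (0) + (0) + 2·(0) = 0
All base exponents vanish — dimensionless.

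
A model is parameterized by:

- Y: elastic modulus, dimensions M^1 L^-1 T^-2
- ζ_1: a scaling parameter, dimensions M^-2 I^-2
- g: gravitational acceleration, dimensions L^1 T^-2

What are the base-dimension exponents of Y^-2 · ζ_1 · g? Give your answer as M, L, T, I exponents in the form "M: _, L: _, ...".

M: -4, L: 3, T: 2, I: -2

Collect each base-dimension exponent across the product:
  M: −2·(1) + (-2) + (0) = -4
  L: −2·(-1) + (0) + (1) = 3
  T: −2·(-2) + (0) + (-2) = 2
  I: −2·(0) + (-2) + (0) = -2
So the dimensions are [M⁻⁴ L³ T² I⁻²].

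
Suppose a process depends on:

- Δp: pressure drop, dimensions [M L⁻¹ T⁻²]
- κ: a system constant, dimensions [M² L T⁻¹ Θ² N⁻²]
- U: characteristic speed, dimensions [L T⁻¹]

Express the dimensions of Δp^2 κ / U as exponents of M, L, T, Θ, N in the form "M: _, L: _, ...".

Collect each base-dimension exponent across the product:
  M: 2·(1) + (2) − (0) = 4
  L: 2·(-1) + (1) − (1) = -2
  T: 2·(-2) + (-1) − (-1) = -4
  Θ: 2·(0) + (2) − (0) = 2
  N: 2·(0) + (-2) − (0) = -2
So the dimensions are [M⁴ L⁻² T⁻⁴ Θ² N⁻²].

M: 4, L: -2, T: -4, Θ: 2, N: -2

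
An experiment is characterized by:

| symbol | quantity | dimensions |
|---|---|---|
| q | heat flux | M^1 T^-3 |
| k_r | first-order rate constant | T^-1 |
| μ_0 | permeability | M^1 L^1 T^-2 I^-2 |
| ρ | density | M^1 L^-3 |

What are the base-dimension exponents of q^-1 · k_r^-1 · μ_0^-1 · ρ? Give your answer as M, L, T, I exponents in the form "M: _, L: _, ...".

M: -1, L: -4, T: 6, I: 2

Collect each base-dimension exponent across the product:
  M: −(1) − (0) − (1) + (1) = -1
  L: −(0) − (0) − (1) + (-3) = -4
  T: −(-3) − (-1) − (-2) + (0) = 6
  I: −(0) − (0) − (-2) + (0) = 2
So the dimensions are [M⁻¹ L⁻⁴ T⁶ I²].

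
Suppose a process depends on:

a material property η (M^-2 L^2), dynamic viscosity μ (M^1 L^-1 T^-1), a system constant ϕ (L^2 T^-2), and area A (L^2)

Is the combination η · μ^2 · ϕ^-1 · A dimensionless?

yes

Sum the exponent of each base dimension across the product:
  M: [η]_M + 2·[μ]_M − [ϕ]_M + [A]_M = (-2) + 2·(1) − (0) + (0) = 0
  L: [η]_L + 2·[μ]_L − [ϕ]_L + [A]_L = (2) + 2·(-1) − (2) + (2) = 0
  T: [η]_T + 2·[μ]_T − [ϕ]_T + [A]_T = (0) + 2·(-1) − (-2) + (0) = 0
All base exponents vanish — dimensionless.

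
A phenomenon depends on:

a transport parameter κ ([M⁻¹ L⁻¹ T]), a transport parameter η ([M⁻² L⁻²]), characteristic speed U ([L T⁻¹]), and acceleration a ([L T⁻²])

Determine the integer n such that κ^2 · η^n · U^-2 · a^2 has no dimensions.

Balance the M exponent: (-2)·n from η, plus 2·(-1) − 2·(0) + 2·(0) = -2 from the rest, must sum to zero.
-2n − 2 = 0, so n = -1.

-1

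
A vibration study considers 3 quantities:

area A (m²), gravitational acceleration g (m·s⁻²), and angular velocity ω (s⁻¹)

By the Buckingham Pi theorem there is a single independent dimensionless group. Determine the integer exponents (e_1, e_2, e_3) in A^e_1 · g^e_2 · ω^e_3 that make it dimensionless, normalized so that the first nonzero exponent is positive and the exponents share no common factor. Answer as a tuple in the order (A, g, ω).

L: e_1·(2) + e_2·(1) + e_3·(0) = 0
T: e_1·(0) + e_2·(-2) + e_3·(-1) = 0
Solving this homogeneous linear system for the smallest-integer solution (first nonzero entry positive) gives (1, -2, 4).

(1, -2, 4)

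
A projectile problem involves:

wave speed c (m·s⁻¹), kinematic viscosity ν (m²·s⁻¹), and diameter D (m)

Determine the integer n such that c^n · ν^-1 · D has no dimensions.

1

Balance the L exponent: (1)·n from c, plus −(2) + (1) = -1 from the rest, must sum to zero.
n − 1 = 0, so n = 1.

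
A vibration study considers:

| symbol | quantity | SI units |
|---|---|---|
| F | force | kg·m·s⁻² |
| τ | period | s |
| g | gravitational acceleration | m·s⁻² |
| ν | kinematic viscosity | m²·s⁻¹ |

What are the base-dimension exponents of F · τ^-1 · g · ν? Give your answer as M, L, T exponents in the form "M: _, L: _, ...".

M: 1, L: 4, T: -6

Collect each base-dimension exponent across the product:
  M: (1) − (0) + (0) + (0) = 1
  L: (1) − (0) + (1) + (2) = 4
  T: (-2) − (1) + (-2) + (-1) = -6
So the dimensions are [M L⁴ T⁻⁶].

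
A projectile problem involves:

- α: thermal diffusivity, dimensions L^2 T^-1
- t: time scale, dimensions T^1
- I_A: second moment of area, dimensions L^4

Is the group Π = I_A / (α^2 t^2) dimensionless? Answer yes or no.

yes

Sum the exponent of each base dimension across the product:
  M: −2·[α]_M − 2·[t]_M + [I_A]_M = −2·(0) − 2·(0) + (0) = 0
  L: −2·[α]_L − 2·[t]_L + [I_A]_L = −2·(2) − 2·(0) + (4) = 0
  T: −2·[α]_T − 2·[t]_T + [I_A]_T = −2·(-1) − 2·(1) + (0) = 0
All base exponents vanish — dimensionless.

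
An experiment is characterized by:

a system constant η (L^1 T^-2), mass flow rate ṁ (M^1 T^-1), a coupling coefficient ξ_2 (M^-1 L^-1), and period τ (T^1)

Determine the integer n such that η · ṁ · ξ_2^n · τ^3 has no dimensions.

1

Balance the M exponent: (-1)·n from ξ_2, plus (0) + (1) + 3·(0) = 1 from the rest, must sum to zero.
−n + 1 = 0, so n = 1.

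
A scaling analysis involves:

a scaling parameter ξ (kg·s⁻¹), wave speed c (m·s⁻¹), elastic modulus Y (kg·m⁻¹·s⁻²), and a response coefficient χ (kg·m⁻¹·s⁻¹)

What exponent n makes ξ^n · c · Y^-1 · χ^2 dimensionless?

Balance the M exponent: (1)·n from ξ, plus (0) − (1) + 2·(1) = 1 from the rest, must sum to zero.
n + 1 = 0, so n = -1.

-1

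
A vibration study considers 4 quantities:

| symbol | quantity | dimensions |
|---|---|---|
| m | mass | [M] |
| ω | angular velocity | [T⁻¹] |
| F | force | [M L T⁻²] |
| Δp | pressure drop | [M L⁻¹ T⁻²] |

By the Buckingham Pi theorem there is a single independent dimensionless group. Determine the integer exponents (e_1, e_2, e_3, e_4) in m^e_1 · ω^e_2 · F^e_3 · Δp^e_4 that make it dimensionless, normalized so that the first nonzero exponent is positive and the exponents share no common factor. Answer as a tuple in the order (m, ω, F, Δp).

M: e_1·(1) + e_2·(0) + e_3·(1) + e_4·(1) = 0
L: e_1·(0) + e_2·(0) + e_3·(1) + e_4·(-1) = 0
T: e_1·(0) + e_2·(-1) + e_3·(-2) + e_4·(-2) = 0
Solving this homogeneous linear system for the smallest-integer solution (first nonzero entry positive) gives (2, 4, -1, -1).

(2, 4, -1, -1)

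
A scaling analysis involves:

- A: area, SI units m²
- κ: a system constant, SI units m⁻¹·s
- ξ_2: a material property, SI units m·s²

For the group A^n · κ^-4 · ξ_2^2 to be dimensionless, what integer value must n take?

Balance the L exponent: (2)·n from A, plus −4·(-1) + 2·(1) = 6 from the rest, must sum to zero.
2n + 6 = 0, so n = -3.

-3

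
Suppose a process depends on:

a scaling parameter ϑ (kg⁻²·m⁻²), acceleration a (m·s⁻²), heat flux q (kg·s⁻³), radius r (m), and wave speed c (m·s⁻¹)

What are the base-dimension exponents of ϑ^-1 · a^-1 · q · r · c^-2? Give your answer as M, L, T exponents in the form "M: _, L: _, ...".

M: 3, L: 0, T: 1

Collect each base-dimension exponent across the product:
  M: −(-2) − (0) + (1) + (0) − 2·(0) = 3
  L: −(-2) − (1) + (0) + (1) − 2·(1) = 0
  T: −(0) − (-2) + (-3) + (0) − 2·(-1) = 1
So the dimensions are [M³ T].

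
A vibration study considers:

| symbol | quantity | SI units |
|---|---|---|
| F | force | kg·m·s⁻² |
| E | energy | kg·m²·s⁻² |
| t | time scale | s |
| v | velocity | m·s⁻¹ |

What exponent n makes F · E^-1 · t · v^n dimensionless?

Balance the L exponent: (1)·n from v, plus (1) − (2) + (0) = -1 from the rest, must sum to zero.
n − 1 = 0, so n = 1.

1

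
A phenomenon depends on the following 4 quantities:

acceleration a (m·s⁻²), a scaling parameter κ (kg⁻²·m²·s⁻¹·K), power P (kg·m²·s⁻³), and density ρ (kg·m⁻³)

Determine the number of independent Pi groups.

0

There are 4 variables and 4 base dimensions (M, L, T, Θ).
The dimension matrix has rank 4.
Independent dimensionless groups: 4 − 4 = 0.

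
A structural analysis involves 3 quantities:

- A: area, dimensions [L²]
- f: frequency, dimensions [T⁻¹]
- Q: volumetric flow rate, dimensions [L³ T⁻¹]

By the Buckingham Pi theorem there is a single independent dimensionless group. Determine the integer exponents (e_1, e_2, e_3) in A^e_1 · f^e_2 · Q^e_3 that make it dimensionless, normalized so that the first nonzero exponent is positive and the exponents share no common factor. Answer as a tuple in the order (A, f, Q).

(3, 2, -2)

L: e_1·(2) + e_2·(0) + e_3·(3) = 0
T: e_1·(0) + e_2·(-1) + e_3·(-1) = 0
Solving this homogeneous linear system for the smallest-integer solution (first nonzero entry positive) gives (3, 2, -2).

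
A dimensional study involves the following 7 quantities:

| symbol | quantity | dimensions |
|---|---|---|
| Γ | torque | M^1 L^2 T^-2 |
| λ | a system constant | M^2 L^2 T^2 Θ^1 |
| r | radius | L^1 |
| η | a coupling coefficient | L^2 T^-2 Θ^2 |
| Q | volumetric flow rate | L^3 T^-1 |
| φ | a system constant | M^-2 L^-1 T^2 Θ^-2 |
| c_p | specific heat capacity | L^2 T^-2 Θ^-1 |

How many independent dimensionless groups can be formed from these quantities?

3

There are 7 variables and 4 base dimensions (M, L, T, Θ).
The dimension matrix has rank 4.
Independent dimensionless groups: 7 − 4 = 3.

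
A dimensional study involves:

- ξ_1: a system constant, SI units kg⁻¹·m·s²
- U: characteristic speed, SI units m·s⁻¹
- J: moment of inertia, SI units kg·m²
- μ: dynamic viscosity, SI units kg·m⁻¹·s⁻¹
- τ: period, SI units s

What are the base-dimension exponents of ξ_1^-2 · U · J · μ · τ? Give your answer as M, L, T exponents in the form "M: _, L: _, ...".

M: 4, L: 0, T: -5

Collect each base-dimension exponent across the product:
  M: −2·(-1) + (0) + (1) + (1) + (0) = 4
  L: −2·(1) + (1) + (2) + (-1) + (0) = 0
  T: −2·(2) + (-1) + (0) + (-1) + (1) = -5
So the dimensions are [M⁴ T⁻⁵].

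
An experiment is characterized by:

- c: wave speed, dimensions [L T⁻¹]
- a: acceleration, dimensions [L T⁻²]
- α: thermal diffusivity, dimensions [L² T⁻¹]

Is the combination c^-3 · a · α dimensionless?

Sum the exponent of each base dimension across the product:
  L: −3·[c]_L + [a]_L + [α]_L = −3·(1) + (1) + (2) = 0
  T: −3·[c]_T + [a]_T + [α]_T = −3·(-1) + (-2) + (-1) = 0
All base exponents vanish — dimensionless.

yes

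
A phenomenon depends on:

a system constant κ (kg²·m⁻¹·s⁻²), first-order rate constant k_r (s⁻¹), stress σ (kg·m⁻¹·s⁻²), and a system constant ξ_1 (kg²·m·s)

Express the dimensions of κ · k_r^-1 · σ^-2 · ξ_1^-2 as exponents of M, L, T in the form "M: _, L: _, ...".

M: -4, L: -1, T: 1

Collect each base-dimension exponent across the product:
  M: (2) − (0) − 2·(1) − 2·(2) = -4
  L: (-1) − (0) − 2·(-1) − 2·(1) = -1
  T: (-2) − (-1) − 2·(-2) − 2·(1) = 1
So the dimensions are [M⁻⁴ L⁻¹ T].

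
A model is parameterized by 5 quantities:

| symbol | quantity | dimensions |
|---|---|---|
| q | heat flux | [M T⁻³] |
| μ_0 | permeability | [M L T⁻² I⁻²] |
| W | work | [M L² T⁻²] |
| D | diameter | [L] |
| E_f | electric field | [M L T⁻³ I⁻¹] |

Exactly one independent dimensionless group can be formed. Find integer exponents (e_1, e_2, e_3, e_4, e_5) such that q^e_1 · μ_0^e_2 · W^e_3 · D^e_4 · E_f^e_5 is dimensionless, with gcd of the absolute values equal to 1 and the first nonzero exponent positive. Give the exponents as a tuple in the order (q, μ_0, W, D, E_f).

(2, 1, -1, 3, -2)

M: e_1·(1) + e_2·(1) + e_3·(1) + e_4·(0) + e_5·(1) = 0
L: e_1·(0) + e_2·(1) + e_3·(2) + e_4·(1) + e_5·(1) = 0
T: e_1·(-3) + e_2·(-2) + e_3·(-2) + e_4·(0) + e_5·(-3) = 0
I: e_1·(0) + e_2·(-2) + e_3·(0) + e_4·(0) + e_5·(-1) = 0
Solving this homogeneous linear system for the smallest-integer solution (first nonzero entry positive) gives (2, 1, -1, 3, -2).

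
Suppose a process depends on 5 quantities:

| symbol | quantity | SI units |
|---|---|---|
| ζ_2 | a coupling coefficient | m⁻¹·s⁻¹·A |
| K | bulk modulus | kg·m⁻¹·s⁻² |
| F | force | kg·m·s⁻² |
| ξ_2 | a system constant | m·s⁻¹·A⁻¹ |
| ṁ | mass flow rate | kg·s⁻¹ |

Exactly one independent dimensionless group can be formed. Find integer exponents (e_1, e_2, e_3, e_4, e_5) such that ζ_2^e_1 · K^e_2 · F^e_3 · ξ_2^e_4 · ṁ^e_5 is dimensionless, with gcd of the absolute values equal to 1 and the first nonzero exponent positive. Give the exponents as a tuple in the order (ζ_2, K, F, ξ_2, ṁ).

M: e_1·(0) + e_2·(1) + e_3·(1) + e_4·(0) + e_5·(1) = 0
L: e_1·(-1) + e_2·(-1) + e_3·(1) + e_4·(1) + e_5·(0) = 0
T: e_1·(-1) + e_2·(-2) + e_3·(-2) + e_4·(-1) + e_5·(-1) = 0
I: e_1·(1) + e_2·(0) + e_3·(0) + e_4·(-1) + e_5·(0) = 0
Solving this homogeneous linear system for the smallest-integer solution (first nonzero entry positive) gives (1, -1, -1, 1, 2).

(1, -1, -1, 1, 2)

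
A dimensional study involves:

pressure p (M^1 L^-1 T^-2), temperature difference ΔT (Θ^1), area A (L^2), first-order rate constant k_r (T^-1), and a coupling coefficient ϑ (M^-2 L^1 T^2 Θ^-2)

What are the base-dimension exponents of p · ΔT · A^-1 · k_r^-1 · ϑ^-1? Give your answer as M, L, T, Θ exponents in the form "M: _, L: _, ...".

Collect each base-dimension exponent across the product:
  M: (1) + (0) − (0) − (0) − (-2) = 3
  L: (-1) + (0) − (2) − (0) − (1) = -4
  T: (-2) + (0) − (0) − (-1) − (2) = -3
  Θ: (0) + (1) − (0) − (0) − (-2) = 3
So the dimensions are [M³ L⁻⁴ T⁻³ Θ³].

M: 3, L: -4, T: -3, Θ: 3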